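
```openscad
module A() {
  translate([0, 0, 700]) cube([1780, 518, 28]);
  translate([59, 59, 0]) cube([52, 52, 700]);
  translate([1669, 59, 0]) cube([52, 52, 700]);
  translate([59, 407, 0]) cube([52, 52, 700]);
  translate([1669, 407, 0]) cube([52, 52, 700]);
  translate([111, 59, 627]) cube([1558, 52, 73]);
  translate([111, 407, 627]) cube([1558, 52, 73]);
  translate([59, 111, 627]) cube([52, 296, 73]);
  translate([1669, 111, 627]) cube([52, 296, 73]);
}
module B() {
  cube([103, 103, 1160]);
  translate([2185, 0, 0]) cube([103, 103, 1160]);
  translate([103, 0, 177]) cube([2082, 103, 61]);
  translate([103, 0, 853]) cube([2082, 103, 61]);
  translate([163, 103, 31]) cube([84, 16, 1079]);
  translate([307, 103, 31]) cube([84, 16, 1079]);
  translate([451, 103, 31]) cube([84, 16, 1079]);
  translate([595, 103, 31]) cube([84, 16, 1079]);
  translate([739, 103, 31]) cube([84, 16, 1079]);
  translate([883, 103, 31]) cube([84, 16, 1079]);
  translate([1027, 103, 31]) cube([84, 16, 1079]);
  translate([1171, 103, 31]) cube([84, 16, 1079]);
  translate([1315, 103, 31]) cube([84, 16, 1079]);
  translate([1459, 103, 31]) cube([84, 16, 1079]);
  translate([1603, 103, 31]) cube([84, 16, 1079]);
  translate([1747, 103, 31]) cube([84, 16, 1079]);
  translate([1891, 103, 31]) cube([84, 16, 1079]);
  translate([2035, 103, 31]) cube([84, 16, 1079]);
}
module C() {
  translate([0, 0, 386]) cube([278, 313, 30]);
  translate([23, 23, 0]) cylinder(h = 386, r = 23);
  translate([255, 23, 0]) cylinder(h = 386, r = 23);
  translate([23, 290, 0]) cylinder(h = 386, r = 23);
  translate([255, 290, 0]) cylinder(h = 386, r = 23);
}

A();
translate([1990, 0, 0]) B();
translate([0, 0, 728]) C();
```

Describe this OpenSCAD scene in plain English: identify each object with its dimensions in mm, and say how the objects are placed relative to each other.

A is a rectangular dining table. The top is 1780×518×28 mm with its upper surface at z = 728 mm. It stands on four 52×52 mm square legs, each inset 59 mm from the nearest pair of top edges, running from the floor to the underside of the top. Four apron rails, 52 mm thick and 73 mm tall, run between adjacent legs with their top edges flush with the underside of the top and their outer faces flush with the legs' outer faces.

B is a fence section. Two 103×103 mm posts, 1160 mm tall, stand on the floor with a clear span of 2082 mm between their inner faces. Two horizontal rails of 103×61 mm section span the gap between the posts with their undersides at z = 177 mm and z = 853 mm, flush with the posts' −y face. 14 pickets, each 84 mm wide, 16 mm thick and 1079 mm tall, are fixed to the +y face of the rails with their bottoms at z = 31 mm, evenly spaced across the span with equal gaps (rounded down to the nearest mm) at the −x end and between each pair — any rounding remainder accumulates at the +x end.

C is a four-legged stool. The seat is a 278×313×30 mm slab whose top surface is at z = 416 mm; four round legs, each 46 mm in diameter, run from the floor (z = 0) to the underside of the seat, each leg's axis is inset half a diameter from the nearest pair of seat edges (so the leg's bounding box is flush with the corner).

The fence section is on the floor beside the table on its +x side. The stool is on top of the table.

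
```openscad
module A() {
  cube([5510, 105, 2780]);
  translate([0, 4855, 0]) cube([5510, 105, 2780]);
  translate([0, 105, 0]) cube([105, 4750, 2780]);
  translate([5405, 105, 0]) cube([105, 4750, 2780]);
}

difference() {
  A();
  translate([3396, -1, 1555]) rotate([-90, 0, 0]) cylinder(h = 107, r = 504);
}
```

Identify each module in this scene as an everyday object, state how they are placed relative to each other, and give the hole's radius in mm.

A is a house frame. The house frame has a circular hole through its front wall. The hole's radius is 504 mm.

The subtracted cylinder has r = 504 mm.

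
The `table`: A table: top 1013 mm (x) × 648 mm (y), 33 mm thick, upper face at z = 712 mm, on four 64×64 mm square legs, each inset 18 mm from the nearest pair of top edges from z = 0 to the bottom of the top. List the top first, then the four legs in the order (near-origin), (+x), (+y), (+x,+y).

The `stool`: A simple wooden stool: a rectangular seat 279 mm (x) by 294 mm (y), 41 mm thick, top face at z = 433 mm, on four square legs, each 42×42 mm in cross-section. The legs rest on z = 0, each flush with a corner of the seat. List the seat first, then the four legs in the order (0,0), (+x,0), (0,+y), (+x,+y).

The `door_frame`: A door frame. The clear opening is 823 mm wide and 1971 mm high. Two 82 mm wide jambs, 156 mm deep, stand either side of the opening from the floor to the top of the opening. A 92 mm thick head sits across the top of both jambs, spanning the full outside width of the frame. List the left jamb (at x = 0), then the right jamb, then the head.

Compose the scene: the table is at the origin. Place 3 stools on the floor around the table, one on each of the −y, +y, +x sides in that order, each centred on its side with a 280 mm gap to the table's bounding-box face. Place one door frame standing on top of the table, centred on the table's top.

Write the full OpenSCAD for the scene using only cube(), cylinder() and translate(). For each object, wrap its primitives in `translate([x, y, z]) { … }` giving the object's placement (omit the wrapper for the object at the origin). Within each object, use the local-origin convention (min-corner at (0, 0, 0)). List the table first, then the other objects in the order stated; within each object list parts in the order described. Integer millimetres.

translate([0, 0, 679]) cube([1013, 648, 33]);
translate([18, 18, 0]) cube([64, 64, 679]);
translate([931, 18, 0]) cube([64, 64, 679]);
translate([18, 566, 0]) cube([64, 64, 679]);
translate([931, 566, 0]) cube([64, 64, 679]);
translate([367, -574, 0]) {
  translate([0, 0, 392]) cube([279, 294, 41]);
  cube([42, 42, 392]);
  translate([237, 0, 0]) cube([42, 42, 392]);
  translate([0, 252, 0]) cube([42, 42, 392]);
  translate([237, 252, 0]) cube([42, 42, 392]);
}
translate([367, 928, 0]) {
  translate([0, 0, 392]) cube([279, 294, 41]);
  cube([42, 42, 392]);
  translate([237, 0, 0]) cube([42, 42, 392]);
  translate([0, 252, 0]) cube([42, 42, 392]);
  translate([237, 252, 0]) cube([42, 42, 392]);
}
translate([1293, 177, 0]) {
  translate([0, 0, 392]) cube([279, 294, 41]);
  cube([42, 42, 392]);
  translate([237, 0, 0]) cube([42, 42, 392]);
  translate([0, 252, 0]) cube([42, 42, 392]);
  translate([237, 252, 0]) cube([42, 42, 392]);
}
translate([13, 246, 712]) {
  cube([82, 156, 1971]);
  translate([905, 0, 0]) cube([82, 156, 1971]);
  translate([0, 0, 1971]) cube([987, 156, 92]);
}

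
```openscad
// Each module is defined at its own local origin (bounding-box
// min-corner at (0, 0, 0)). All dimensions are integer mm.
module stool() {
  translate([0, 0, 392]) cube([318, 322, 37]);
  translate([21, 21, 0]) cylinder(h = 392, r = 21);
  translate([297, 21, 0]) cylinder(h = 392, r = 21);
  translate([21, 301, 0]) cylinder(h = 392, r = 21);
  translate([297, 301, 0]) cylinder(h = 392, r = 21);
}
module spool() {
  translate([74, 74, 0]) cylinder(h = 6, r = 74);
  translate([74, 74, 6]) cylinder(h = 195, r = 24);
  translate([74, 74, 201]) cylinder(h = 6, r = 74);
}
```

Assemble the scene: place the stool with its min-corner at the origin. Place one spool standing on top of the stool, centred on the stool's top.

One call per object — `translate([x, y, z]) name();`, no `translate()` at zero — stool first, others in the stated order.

stool();
translate([85, 87, 429]) spool();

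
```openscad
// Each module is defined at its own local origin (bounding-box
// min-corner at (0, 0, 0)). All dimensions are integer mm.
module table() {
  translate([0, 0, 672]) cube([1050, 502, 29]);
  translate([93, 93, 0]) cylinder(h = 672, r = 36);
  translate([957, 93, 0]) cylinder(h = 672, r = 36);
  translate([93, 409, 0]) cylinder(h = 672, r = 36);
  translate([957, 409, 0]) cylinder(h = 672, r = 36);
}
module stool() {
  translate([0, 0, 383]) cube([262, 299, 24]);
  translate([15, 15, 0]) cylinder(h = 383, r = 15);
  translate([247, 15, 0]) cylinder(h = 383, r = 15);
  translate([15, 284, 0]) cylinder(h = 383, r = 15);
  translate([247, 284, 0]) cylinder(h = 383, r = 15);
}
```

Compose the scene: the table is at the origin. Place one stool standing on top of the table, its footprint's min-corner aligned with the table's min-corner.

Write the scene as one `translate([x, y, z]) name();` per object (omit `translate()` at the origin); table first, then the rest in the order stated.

table();
translate([0, 0, 701]) stool();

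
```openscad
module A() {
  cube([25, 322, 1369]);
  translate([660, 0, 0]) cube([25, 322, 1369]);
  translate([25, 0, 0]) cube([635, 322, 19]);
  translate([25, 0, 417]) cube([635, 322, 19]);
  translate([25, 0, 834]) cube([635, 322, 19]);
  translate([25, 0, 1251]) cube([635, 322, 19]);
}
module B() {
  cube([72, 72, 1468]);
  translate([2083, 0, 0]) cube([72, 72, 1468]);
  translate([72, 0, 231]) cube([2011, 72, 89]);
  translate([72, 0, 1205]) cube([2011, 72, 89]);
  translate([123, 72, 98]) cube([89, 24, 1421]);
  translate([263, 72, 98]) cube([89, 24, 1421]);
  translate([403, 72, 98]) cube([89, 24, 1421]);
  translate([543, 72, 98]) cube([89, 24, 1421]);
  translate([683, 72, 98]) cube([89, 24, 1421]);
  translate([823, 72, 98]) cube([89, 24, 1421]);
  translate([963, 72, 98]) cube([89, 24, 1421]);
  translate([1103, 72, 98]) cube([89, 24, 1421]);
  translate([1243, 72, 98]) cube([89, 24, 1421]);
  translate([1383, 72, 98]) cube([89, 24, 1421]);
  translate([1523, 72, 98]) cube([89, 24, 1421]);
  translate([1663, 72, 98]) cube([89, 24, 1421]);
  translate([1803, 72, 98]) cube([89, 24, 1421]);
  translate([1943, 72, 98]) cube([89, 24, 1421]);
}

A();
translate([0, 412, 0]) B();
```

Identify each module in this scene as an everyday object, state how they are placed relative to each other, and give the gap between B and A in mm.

A is a bookshelf. B is a fence section. The fence section is on the floor beside the bookshelf on its +y side. The gap between the fence section and the bookshelf is 90 mm.

The fence section's nearest face is 90 mm from the bookshelf's +y face.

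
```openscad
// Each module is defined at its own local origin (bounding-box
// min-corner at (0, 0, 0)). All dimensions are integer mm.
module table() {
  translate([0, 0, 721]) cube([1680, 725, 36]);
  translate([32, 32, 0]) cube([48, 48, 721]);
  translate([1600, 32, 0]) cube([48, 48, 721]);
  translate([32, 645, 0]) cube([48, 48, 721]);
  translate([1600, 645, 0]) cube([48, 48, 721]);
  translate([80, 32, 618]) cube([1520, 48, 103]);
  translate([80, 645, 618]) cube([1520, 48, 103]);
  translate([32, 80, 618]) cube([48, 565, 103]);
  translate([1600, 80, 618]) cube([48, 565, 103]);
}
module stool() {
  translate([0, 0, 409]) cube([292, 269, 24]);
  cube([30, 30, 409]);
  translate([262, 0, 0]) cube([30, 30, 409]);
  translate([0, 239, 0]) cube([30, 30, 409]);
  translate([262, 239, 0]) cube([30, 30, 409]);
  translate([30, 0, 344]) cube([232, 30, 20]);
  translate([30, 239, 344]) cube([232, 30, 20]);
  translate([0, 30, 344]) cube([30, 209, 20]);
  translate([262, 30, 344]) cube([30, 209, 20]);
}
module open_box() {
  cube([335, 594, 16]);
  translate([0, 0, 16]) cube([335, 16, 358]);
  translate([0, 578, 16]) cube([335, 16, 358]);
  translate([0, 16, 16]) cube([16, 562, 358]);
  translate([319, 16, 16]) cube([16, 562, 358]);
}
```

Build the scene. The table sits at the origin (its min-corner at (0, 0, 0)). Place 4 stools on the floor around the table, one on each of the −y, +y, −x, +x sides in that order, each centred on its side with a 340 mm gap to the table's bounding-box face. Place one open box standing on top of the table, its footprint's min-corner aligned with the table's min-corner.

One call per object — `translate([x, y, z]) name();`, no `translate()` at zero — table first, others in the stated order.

table();
translate([694, -609, 0]) stool();
translate([694, 1065, 0]) stool();
translate([-632, 228, 0]) stool();
translate([2020, 228, 0]) stool();
translate([0, 0, 757]) open_box();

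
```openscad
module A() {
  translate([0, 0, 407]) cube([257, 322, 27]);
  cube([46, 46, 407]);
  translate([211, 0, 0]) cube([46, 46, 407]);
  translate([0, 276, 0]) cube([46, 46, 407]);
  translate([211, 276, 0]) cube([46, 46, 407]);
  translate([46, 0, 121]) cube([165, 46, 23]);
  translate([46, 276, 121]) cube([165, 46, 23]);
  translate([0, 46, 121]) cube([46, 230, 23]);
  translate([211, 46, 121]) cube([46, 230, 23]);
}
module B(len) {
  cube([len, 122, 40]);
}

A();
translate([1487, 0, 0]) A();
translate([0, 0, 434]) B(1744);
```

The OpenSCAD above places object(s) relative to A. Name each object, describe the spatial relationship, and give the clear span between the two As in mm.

Second stool starts at x = 1487; first ends at x = 257; clear span = 1487 − 257 = 1230 mm.

A is a stool. B is a beam. A beam spans the tops of two stools. The clear span between the two stools is 1230 mm.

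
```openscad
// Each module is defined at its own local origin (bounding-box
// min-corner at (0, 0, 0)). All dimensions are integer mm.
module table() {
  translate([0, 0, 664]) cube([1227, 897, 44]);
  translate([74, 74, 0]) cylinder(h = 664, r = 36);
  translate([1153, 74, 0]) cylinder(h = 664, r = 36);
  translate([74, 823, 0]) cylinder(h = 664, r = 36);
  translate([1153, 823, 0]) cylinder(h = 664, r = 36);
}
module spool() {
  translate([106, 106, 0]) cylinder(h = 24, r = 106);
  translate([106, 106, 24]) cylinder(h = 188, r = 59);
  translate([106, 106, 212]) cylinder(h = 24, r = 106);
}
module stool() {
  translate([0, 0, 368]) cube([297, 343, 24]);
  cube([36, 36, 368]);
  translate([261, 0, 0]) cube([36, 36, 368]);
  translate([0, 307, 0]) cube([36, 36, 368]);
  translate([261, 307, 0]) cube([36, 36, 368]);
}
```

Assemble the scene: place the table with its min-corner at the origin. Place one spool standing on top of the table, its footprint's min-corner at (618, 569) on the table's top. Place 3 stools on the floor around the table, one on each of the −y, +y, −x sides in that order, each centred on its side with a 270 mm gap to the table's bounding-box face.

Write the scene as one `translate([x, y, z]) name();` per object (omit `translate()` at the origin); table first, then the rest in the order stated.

table();
translate([618, 569, 708]) spool();
translate([465, -613, 0]) stool();
translate([465, 1167, 0]) stool();
translate([-567, 277, 0]) stool();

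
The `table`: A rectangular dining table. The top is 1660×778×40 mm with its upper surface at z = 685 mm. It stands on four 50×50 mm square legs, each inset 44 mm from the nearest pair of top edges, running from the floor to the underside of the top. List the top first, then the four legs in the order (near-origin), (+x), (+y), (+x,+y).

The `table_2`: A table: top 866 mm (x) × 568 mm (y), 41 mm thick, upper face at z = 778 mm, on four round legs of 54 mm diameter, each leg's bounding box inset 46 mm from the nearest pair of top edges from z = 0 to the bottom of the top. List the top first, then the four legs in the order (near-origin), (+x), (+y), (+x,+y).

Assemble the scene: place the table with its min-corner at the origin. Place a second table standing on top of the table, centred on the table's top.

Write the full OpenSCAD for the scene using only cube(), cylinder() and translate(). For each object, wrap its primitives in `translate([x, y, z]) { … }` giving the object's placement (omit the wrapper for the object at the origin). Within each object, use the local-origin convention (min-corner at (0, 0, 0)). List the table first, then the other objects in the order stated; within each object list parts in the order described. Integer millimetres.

translate([0, 0, 645]) cube([1660, 778, 40]);
translate([44, 44, 0]) cube([50, 50, 645]);
translate([1566, 44, 0]) cube([50, 50, 645]);
translate([44, 684, 0]) cube([50, 50, 645]);
translate([1566, 684, 0]) cube([50, 50, 645]);
translate([397, 105, 685]) {
  translate([0, 0, 737]) cube([866, 568, 41]);
  translate([73, 73, 0]) cylinder(h = 737, r = 27);
  translate([793, 73, 0]) cylinder(h = 737, r = 27);
  translate([73, 495, 0]) cylinder(h = 737, r = 27);
  translate([793, 495, 0]) cylinder(h = 737, r = 27);
}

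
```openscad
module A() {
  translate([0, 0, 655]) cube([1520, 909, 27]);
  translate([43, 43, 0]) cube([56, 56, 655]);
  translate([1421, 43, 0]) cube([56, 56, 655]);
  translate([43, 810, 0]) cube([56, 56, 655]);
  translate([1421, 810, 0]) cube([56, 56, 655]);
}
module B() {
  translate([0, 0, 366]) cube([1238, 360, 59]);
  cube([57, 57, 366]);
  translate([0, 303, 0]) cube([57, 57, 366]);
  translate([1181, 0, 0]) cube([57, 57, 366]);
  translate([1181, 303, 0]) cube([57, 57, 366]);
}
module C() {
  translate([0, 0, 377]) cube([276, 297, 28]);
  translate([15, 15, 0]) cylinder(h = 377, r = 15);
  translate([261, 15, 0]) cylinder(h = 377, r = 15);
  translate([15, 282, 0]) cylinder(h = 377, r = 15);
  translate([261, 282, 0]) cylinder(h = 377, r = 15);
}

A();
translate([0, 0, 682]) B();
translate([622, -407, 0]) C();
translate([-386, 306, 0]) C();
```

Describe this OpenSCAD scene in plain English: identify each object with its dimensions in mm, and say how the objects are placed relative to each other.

A is a rectangular dining table. The top is 1520×909×27 mm with its upper surface at z = 682 mm. It stands on four 56×56 mm square legs, each inset 43 mm from the nearest pair of top edges, running from the floor to the underside of the top.

B is a long wooden bench with a 1238 mm (x) × 360 mm (y) seat, 59 mm thick, its top surface 425 mm above the floor. Four 57 mm square legs at the seat corners, flush with the edges, run from z = 0 to the seat underside.

C is a four-legged stool. The seat is a 276×297×28 mm slab whose top surface is at z = 405 mm; four round legs, each 30 mm in diameter, run from the floor (z = 0) to the underside of the seat, each leg's axis is inset half a diameter from the nearest pair of seat edges (so the leg's bounding box is flush with the corner).

The bench is on top of the table. Two stools sit around the table at the −y, −x sides.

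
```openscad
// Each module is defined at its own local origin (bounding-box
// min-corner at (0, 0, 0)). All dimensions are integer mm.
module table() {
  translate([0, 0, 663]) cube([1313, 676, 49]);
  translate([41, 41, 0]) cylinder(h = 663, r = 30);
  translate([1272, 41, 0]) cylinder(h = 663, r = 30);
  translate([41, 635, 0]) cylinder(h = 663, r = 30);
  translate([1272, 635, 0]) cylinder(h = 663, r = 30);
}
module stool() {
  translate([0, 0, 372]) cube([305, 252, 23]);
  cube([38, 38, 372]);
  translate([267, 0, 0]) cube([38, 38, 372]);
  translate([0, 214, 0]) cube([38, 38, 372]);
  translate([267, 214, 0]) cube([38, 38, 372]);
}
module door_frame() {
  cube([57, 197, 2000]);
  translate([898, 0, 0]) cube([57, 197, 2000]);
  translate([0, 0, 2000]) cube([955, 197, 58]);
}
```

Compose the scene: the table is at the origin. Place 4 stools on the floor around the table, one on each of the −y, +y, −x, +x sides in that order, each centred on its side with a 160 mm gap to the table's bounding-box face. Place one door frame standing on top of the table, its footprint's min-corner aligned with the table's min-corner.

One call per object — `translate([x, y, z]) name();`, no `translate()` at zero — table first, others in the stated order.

table();
translate([504, -412, 0]) stool();
translate([504, 836, 0]) stool();
translate([-465, 212, 0]) stool();
translate([1473, 212, 0]) stool();
translate([0, 0, 712]) door_frame();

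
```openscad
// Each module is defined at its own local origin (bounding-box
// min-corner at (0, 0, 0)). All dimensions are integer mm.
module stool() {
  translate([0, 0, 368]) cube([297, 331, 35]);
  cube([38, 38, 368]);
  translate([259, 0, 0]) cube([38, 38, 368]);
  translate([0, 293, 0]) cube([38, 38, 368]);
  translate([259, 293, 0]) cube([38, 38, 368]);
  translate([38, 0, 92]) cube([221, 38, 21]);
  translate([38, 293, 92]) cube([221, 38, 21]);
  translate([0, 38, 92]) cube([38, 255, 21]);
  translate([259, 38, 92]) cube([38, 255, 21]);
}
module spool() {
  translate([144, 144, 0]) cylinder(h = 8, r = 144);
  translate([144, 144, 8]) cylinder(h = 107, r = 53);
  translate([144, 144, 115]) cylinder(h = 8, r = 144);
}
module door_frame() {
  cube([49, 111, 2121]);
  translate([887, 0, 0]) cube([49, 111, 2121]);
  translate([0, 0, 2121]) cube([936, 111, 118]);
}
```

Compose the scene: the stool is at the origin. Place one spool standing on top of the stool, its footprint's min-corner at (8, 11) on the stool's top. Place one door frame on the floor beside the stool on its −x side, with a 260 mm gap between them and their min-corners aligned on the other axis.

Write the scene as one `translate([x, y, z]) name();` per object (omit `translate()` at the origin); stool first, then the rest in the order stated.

stool();
translate([8, 11, 403]) spool();
translate([-1196, 0, 0]) door_frame();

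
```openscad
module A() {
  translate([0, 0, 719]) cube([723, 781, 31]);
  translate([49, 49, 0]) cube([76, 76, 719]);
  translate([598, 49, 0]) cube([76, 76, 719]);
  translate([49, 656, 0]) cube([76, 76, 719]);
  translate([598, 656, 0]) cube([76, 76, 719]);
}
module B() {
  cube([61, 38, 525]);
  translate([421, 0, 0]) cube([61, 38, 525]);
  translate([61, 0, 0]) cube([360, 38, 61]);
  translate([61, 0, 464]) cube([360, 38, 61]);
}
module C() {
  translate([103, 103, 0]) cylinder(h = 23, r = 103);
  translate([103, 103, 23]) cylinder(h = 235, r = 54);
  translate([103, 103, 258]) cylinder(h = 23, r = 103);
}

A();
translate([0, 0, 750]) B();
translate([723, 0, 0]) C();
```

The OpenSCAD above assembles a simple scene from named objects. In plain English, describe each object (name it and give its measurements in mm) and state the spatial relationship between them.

A is a table: top 723 mm (x) × 781 mm (y), 31 mm thick, upper face at z = 750 mm, on four 76×76 mm square legs, each inset 49 mm from the nearest pair of top edges, running from z = 0 to the bottom of the top.

B is a picture frame with a 360×403 mm rectangular opening (x by z) and a uniform 61 mm border on every side. Frame depth is 38 mm along y. It is built from two vertical stiles running the full outside height and two horizontal rails spanning the gap between the stiles.

C is a spool: two coaxial disc flanges of radius 103 mm and thickness 23 mm, joined by a core cylinder of radius 54 mm and height 235 mm. The lower flange rests on z = 0 and the three cylinders share a vertical axis.

The picture frame is on top of the table. The spool is against the table's +x side, with their −y faces flush.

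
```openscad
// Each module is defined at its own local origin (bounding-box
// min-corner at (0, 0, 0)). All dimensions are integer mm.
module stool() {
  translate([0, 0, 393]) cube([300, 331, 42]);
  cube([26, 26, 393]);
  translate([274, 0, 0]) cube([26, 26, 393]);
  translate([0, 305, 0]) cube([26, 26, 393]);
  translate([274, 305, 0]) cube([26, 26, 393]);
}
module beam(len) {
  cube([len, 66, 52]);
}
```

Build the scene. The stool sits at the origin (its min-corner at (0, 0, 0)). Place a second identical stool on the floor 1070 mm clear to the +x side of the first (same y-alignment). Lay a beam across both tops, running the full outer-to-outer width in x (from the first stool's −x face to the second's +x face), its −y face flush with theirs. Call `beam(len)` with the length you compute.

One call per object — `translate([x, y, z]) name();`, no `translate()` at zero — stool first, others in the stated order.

stool();
translate([1370, 0, 0]) stool();
translate([0, 0, 435]) beam(1670);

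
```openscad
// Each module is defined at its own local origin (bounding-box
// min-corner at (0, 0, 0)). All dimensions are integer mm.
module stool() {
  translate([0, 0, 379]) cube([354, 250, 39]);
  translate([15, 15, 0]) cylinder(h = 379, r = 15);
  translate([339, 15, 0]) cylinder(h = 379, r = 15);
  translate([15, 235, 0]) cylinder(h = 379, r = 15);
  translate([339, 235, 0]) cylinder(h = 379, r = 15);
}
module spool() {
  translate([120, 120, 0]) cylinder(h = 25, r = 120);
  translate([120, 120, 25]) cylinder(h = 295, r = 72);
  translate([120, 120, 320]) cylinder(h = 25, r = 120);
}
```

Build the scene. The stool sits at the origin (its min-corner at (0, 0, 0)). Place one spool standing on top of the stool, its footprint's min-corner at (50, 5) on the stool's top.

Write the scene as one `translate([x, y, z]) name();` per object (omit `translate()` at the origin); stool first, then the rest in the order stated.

stool();
translate([50, 5, 418]) spool();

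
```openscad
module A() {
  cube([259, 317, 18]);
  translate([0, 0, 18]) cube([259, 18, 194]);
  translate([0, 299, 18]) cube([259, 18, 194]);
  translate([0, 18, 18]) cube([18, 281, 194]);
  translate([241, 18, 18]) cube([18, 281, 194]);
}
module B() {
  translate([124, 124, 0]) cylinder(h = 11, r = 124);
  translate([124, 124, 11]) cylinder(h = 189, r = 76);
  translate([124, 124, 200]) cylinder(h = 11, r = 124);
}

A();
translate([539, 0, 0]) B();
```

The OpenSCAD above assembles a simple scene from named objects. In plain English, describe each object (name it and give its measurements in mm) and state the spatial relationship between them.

A is an open-topped rectangular box: outside dimensions 259×317×212 mm, with a uniform wall and base thickness of 18 mm. The base is a full 259×317 slab on the floor; four walls sit on top of the base. The front and back walls (the −y and +y sides) span the full width; the two side walls fit between them.

B is a spool: two coaxial disc flanges of radius 124 mm and thickness 11 mm, joined by a core cylinder of radius 76 mm and height 189 mm. The lower flange rests on z = 0 and the three cylinders share a vertical axis.

The spool is on the floor beside the open box on its +x side.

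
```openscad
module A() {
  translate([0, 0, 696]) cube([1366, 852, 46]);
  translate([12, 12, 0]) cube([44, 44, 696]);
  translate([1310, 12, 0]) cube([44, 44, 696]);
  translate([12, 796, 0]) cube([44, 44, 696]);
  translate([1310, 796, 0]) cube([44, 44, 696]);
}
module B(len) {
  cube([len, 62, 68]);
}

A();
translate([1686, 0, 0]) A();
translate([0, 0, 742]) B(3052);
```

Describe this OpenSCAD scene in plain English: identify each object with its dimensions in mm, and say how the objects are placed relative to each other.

A is a table: top 1366 mm (x) × 852 mm (y), 46 mm thick, upper face at z = 742 mm, on four 44×44 mm square legs, each inset 12 mm from the nearest pair of top edges, running from z = 0 to the bottom of the top.

B is a rectangular beam 3052 mm long (x), 62 mm deep (y), 68 mm thick (z).

The beam spans the tops of two tables placed 320 mm apart, resting at z = 742 mm.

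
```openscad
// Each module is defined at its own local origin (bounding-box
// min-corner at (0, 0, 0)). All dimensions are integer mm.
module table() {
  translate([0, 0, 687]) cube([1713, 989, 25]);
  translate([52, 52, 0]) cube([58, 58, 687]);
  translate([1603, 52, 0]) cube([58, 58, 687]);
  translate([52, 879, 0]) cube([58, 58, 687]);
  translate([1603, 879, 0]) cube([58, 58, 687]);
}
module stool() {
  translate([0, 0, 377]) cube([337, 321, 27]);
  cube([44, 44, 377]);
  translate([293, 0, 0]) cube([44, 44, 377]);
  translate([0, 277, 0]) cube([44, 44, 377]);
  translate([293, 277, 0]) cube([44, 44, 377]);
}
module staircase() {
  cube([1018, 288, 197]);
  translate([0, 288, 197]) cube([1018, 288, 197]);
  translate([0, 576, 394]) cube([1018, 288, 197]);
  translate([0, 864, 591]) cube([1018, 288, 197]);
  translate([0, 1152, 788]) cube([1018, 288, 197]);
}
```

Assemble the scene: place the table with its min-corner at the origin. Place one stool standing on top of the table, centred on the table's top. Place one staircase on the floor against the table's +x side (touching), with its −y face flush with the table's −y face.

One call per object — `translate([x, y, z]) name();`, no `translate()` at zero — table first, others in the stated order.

table();
translate([688, 334, 712]) stool();
translate([1713, 0, 0]) staircase();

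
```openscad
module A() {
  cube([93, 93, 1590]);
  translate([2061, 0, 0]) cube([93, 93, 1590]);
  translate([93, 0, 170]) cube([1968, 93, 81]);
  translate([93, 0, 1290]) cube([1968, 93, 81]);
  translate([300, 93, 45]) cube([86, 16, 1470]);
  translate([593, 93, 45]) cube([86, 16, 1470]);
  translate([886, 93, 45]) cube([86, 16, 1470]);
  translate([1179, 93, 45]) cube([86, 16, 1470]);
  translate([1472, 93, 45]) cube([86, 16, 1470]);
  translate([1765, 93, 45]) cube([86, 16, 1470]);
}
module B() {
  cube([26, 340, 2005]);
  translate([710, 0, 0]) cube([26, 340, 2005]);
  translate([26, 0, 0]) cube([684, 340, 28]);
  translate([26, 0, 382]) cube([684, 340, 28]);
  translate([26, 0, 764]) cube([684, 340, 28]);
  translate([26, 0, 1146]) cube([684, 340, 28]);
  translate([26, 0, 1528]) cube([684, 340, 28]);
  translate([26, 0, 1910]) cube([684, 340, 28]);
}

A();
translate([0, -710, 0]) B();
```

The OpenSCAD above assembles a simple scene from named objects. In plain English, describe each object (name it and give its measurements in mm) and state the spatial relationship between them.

A is a fence section. Two 93×93 mm posts, 1590 mm tall, stand on the floor with a clear span of 1968 mm between their inner faces. Two horizontal rails of 93×81 mm section span the gap between the posts with their undersides at z = 170 mm and z = 1290 mm, flush with the posts' −y face. 6 pickets, each 86 mm wide, 16 mm thick and 1470 mm tall, are fixed to the +y face of the rails with their bottoms at z = 45 mm, evenly spaced across the span with equal gaps (rounded down to the nearest mm) at the −x end and between each pair — any rounding remainder accumulates at the +x end.

B is a bookshelf 736 mm wide overall, 340 mm deep and 2005 mm tall. The two sides are 26 mm thick vertical panels. 6 horizontal shelves of 28 mm thickness span between the inner faces of the sides; the lowest shelf sits on the floor and shelves are stacked with a clear vertical gap of 354 mm between each pair.

The bookshelf is on the floor beside the fence section on its −y side.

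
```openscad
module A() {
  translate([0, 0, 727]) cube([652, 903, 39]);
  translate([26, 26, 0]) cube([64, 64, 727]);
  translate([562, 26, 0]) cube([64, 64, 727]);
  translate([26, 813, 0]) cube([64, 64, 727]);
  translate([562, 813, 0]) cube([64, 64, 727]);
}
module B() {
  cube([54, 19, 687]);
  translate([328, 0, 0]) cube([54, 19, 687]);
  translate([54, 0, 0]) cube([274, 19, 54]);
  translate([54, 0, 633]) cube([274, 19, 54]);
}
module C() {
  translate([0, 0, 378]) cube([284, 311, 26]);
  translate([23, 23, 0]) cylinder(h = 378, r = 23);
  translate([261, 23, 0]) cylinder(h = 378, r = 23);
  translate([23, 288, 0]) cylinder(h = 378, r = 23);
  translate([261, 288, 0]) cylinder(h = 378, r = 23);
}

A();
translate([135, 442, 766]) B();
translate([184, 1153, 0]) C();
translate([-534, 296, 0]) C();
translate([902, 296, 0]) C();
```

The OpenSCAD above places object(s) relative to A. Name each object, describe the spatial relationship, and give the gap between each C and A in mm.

Each stool's nearest face is 250 mm from the table's bounding box.

A is a table. B is a picture frame. C is a stool. The picture frame is on top of the table, centred. Three stools sit around the table at the +y, −x, +x sides. The gap between each stool and the table is 250 mm.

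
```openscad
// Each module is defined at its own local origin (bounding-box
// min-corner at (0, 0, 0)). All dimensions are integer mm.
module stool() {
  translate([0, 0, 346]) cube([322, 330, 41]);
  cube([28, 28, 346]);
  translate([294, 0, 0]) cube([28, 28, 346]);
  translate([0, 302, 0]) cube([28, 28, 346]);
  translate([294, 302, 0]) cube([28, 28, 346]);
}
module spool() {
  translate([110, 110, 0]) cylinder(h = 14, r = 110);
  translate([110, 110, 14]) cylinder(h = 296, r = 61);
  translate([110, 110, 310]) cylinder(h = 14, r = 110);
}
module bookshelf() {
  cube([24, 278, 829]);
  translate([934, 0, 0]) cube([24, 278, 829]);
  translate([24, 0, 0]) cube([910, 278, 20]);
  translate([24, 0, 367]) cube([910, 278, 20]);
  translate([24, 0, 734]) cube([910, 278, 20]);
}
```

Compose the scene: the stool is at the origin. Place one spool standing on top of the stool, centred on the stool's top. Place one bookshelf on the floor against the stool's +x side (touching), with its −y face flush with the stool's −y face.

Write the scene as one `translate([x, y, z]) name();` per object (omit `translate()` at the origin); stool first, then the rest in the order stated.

stool();
translate([51, 55, 387]) spool();
translate([322, 0, 0]) bookshelf();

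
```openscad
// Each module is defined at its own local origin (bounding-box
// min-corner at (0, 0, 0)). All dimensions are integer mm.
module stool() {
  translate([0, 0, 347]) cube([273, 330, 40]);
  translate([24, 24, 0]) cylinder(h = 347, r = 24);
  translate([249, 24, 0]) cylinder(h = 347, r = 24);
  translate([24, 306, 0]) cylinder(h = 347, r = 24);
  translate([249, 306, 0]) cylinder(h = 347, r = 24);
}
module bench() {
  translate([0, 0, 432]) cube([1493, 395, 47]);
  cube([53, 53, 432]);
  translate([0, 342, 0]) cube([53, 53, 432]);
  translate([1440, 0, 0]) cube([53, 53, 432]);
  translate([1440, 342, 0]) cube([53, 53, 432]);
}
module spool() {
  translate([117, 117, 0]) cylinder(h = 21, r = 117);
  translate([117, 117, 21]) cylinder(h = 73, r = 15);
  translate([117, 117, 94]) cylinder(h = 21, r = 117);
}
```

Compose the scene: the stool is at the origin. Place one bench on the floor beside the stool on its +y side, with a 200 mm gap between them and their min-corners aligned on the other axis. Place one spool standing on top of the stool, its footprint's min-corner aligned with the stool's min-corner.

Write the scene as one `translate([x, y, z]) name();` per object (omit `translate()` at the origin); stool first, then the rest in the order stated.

stool();
translate([0, 530, 0]) bench();
translate([0, 0, 387]) spool();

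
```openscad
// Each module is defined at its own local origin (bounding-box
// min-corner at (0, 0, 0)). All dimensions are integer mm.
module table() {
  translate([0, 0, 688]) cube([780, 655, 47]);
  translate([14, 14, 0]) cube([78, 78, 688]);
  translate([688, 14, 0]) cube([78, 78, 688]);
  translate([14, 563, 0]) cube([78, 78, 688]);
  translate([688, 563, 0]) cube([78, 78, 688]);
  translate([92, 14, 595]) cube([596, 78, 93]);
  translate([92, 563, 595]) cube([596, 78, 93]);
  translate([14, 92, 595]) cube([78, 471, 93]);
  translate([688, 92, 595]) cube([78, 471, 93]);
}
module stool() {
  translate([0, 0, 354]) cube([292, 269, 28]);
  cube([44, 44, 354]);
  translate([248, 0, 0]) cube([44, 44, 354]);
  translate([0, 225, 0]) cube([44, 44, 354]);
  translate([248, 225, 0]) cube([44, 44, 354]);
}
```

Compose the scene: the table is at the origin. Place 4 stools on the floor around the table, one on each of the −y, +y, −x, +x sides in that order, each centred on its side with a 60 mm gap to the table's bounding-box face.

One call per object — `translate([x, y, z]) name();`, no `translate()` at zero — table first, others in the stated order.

table();
translate([244, -329, 0]) stool();
translate([244, 715, 0]) stool();
translate([-352, 193, 0]) stool();
translate([840, 193, 0]) stool();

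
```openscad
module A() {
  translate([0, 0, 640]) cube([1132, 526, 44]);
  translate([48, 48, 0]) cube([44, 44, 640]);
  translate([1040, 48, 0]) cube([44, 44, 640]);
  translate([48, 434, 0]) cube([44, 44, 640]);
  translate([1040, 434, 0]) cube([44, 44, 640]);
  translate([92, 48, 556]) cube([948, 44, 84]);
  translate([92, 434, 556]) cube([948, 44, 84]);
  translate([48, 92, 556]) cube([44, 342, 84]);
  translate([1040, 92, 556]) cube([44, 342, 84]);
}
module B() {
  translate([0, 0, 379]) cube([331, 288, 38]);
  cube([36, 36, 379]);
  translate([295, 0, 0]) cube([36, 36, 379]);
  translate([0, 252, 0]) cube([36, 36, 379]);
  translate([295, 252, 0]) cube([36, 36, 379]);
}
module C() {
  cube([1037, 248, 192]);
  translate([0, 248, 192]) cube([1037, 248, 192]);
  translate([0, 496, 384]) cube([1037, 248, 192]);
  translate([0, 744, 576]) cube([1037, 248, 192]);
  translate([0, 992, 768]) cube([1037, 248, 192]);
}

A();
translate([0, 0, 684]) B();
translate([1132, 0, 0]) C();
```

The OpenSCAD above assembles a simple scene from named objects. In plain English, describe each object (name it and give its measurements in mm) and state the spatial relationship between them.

A is a rectangular dining table. The top is 1132×526×44 mm with its upper surface at z = 684 mm. It stands on four 44×44 mm square legs, each inset 48 mm from the nearest pair of top edges, running from the floor to the underside of the top. Four apron rails, 44 mm thick and 84 mm tall, run between adjacent legs with their top edges flush with the underside of the top and their outer faces flush with the legs' outer faces.

B is a four-legged stool. The seat is a 331×288×38 mm slab whose top surface is at z = 417 mm; four square legs, each 36×36 mm in cross-section, run from the floor (z = 0) to the underside of the seat, each flush with a corner of the seat.

C is a run of 5 identical solid stair steps. Each tread is 1037×248 mm and each step block is 192 mm high. Step 1 rests on the floor; step k is offset from step 1 by (k−1)×248 mm in y and (k−1)×192 mm in z.

The stool is on top of the table. The staircase is against the table's +x side, with their −y faces flush.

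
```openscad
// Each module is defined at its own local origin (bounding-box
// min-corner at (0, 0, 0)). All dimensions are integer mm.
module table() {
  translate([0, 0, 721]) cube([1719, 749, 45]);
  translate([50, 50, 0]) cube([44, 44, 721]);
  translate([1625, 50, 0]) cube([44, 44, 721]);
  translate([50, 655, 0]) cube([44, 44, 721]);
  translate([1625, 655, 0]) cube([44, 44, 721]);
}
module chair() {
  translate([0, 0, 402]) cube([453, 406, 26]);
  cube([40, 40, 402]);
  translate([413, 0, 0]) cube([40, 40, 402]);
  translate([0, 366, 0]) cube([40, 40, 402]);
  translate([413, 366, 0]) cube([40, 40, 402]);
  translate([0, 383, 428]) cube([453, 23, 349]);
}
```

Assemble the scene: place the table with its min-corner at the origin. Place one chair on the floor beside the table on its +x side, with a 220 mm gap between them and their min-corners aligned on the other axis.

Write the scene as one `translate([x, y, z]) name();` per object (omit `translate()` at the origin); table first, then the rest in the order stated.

table();
translate([1939, 0, 0]) chair();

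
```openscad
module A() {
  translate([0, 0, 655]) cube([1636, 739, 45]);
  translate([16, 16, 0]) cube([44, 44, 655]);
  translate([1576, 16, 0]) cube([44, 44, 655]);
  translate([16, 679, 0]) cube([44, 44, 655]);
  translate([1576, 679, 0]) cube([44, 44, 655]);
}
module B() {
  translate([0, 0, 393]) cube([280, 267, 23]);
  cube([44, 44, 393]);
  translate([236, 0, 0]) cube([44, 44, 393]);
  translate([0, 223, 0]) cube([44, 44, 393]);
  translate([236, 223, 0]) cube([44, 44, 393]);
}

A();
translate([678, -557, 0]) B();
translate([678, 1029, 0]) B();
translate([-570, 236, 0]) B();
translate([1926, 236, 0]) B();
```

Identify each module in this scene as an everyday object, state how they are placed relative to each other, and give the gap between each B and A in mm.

A is a table. B is a stool. Four stools sit around the table at the −y, +y, −x, +x sides. The gap between each stool and the table is 290 mm.

Each stool's nearest face is 290 mm from the table's bounding box.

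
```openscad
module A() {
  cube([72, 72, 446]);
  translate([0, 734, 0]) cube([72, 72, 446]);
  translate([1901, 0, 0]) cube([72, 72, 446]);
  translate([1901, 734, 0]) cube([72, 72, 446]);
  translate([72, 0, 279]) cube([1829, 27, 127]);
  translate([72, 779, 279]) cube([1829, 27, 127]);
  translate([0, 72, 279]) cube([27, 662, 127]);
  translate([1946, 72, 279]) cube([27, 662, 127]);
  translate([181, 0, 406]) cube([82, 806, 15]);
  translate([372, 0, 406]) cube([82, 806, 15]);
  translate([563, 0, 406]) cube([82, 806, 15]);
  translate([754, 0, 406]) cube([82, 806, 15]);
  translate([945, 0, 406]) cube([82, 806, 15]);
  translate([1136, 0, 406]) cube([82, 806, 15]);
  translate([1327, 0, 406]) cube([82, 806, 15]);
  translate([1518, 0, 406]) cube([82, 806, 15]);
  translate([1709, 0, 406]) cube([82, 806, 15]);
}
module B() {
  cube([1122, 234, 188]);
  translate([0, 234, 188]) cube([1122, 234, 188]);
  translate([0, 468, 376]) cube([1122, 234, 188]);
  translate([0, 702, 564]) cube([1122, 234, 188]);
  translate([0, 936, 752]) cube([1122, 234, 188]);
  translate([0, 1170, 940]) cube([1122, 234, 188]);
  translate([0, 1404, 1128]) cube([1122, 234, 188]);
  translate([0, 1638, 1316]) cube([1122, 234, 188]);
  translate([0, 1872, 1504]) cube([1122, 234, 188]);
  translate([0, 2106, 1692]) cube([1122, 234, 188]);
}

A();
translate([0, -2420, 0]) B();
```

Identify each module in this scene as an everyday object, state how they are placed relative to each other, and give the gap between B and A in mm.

The staircase's nearest face is 80 mm from the bed frame's −y face.

A is a bed frame. B is a staircase. The staircase is on the floor beside the bed frame on its −y side. The gap between the staircase and the bed frame is 80 mm.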